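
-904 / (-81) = 904 / 81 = 11.16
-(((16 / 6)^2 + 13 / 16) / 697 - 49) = 4916891 / 100368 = 48.99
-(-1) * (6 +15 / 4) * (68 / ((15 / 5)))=221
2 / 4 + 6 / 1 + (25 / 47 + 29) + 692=68435 / 94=728.03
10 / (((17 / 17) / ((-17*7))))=-1190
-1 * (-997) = 997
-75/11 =-6.82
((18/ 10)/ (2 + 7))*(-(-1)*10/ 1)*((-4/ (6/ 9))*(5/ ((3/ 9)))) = -180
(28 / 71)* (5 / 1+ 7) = 336 / 71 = 4.73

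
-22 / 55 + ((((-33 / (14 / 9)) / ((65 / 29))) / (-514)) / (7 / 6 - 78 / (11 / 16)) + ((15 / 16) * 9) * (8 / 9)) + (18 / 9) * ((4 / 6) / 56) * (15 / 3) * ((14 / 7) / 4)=74452068683 / 10399263420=7.16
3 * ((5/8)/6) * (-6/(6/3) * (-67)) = 62.81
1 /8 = 0.12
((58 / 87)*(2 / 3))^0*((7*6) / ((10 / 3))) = 63 / 5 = 12.60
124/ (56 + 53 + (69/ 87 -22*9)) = -1798/ 1279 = -1.41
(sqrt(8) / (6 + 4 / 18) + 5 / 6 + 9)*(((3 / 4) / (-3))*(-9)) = 81*sqrt(2) / 112 + 177 / 8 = 23.15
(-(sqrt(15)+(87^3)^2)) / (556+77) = -144542067003 / 211 - sqrt(15) / 633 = -685033492.91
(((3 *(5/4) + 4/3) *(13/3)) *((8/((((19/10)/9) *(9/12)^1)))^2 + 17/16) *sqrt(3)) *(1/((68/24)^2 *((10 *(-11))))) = -110.35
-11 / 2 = -5.50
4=4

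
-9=-9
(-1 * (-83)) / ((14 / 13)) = 1079 / 14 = 77.07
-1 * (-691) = 691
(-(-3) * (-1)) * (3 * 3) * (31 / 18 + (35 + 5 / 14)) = -7008 / 7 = -1001.14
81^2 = 6561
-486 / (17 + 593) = -243 / 305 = -0.80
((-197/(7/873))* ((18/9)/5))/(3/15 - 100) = 343962/3493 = 98.47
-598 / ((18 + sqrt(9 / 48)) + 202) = -161920 / 59569 + 184 *sqrt(3) / 59569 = -2.71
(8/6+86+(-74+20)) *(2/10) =20/3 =6.67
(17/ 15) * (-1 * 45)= -51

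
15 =15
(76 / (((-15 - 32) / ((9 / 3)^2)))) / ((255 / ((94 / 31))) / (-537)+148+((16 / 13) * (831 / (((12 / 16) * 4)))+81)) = -353704 / 13847731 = -0.03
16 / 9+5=61 / 9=6.78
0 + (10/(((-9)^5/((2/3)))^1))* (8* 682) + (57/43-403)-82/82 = -3071992465/7617321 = -403.29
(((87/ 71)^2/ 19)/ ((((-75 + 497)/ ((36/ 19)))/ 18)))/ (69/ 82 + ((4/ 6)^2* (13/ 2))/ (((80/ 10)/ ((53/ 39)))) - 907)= -10859032368/ 1539865865579267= -0.00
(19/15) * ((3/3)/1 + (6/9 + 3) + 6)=608/45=13.51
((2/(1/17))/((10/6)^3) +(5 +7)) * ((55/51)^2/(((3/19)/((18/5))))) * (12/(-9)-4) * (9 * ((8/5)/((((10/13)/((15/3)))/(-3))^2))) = -541133543808/36125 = -14979475.26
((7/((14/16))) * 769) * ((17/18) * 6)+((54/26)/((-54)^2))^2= 68719218049/1971216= 34861.33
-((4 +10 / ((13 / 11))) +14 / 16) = -1387 / 104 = -13.34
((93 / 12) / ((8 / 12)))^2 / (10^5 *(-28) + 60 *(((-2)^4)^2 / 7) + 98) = -60543 / 1253373056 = -0.00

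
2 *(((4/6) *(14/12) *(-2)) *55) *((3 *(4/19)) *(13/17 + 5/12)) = -127.67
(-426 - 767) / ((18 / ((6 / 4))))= -1193 / 12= -99.42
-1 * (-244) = 244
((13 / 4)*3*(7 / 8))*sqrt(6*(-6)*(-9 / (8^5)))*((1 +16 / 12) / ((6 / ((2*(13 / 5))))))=24843*sqrt(2) / 20480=1.72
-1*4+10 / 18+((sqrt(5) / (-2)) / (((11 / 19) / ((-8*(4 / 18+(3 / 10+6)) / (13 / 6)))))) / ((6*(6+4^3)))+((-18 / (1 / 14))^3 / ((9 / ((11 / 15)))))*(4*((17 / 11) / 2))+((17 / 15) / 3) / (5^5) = -4030390.53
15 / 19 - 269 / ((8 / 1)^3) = 2569 / 9728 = 0.26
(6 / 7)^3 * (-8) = -1728 / 343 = -5.04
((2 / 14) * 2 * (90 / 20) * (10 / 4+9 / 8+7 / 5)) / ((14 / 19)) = 34371 / 3920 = 8.77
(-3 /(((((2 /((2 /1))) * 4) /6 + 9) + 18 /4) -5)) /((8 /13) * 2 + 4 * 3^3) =-117 /39050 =-0.00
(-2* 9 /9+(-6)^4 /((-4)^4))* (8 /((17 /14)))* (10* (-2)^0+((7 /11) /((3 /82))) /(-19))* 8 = 15629824 /10659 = 1466.35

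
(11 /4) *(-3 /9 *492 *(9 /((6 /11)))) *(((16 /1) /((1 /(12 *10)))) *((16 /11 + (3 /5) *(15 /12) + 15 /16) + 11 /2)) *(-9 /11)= 101024820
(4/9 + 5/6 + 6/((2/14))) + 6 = 887/18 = 49.28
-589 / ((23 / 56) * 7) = -4712 / 23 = -204.87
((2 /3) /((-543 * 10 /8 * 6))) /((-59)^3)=4 /5018435865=0.00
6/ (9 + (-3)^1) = 1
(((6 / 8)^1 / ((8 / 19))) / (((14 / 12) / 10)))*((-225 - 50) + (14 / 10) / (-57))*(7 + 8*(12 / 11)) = -20340129 / 308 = -66039.38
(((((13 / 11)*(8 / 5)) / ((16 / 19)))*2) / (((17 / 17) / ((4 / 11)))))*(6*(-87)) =-852.46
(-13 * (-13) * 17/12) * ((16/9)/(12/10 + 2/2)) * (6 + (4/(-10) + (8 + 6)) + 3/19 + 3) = 24845704/5643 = 4402.92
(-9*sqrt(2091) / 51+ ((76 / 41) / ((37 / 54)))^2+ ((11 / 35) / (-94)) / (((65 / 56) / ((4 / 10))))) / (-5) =0.15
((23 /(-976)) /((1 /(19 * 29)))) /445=-12673 /434320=-0.03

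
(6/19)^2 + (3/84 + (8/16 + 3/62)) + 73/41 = 31659679/12847268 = 2.46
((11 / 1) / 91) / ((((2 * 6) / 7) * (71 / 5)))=55 / 11076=0.00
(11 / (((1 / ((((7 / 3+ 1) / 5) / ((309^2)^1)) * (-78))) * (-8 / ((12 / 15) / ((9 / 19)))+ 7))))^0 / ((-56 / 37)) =-37 / 56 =-0.66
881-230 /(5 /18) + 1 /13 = 690 /13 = 53.08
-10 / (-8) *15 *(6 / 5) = 45 / 2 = 22.50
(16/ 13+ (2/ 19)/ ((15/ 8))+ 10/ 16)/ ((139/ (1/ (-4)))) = -56669/ 16479840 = -0.00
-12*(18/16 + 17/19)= -921/38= -24.24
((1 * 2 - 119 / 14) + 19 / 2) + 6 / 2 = 6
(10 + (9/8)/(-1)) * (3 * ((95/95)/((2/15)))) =3195/16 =199.69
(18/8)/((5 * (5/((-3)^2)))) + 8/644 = 13241/16100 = 0.82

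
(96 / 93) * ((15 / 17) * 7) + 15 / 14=54945 / 7378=7.45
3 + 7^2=52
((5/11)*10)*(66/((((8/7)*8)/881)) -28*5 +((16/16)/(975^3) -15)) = 184028855765657/6525090000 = 28203.27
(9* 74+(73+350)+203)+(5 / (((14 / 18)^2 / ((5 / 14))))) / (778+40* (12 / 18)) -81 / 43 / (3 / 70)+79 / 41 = 3649351693037 / 2919535052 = 1249.98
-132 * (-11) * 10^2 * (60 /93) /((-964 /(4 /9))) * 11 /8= -1331000 /22413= -59.39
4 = 4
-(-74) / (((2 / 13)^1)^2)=6253 / 2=3126.50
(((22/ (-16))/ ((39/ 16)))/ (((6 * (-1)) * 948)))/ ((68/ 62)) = 341/ 3771144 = 0.00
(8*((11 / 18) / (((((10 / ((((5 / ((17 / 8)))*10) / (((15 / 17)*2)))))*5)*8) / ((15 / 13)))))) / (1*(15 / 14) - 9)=-308 / 12987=-0.02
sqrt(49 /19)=7 *sqrt(19) /19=1.61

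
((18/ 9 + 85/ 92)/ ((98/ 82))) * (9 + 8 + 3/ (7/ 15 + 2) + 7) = 10290057/ 166796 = 61.69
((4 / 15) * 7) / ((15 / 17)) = 476 / 225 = 2.12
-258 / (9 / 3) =-86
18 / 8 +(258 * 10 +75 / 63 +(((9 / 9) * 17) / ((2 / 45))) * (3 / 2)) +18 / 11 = 729689 / 231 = 3158.83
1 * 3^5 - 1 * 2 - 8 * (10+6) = 113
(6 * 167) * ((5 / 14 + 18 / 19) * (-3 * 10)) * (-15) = 78231150 / 133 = 588204.14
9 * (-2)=-18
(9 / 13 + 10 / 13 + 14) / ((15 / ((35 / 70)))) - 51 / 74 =-418 / 2405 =-0.17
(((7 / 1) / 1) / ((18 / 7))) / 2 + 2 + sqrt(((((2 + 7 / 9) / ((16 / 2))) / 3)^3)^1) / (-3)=121 / 36 - 125* sqrt(6) / 23328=3.35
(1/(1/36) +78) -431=-317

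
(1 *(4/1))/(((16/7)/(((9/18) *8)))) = 7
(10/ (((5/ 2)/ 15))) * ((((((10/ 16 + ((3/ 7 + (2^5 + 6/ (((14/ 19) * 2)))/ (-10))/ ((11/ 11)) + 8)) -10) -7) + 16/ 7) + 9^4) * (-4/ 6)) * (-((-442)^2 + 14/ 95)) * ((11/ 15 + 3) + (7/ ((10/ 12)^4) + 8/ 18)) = 238667010922047688/ 249375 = 957060695426.76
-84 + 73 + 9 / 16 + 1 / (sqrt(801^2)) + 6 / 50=-3305327 / 320400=-10.32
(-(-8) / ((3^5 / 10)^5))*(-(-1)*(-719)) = -575200000 / 847288609443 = -0.00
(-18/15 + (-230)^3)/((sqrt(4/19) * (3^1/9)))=-91252509 * sqrt(19)/5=-79552093.02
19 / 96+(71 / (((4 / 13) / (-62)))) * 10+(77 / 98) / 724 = -17401257875 / 121632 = -143064.80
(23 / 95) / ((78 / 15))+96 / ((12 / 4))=15831 / 494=32.05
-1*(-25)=25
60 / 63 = 20 / 21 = 0.95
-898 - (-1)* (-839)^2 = 703023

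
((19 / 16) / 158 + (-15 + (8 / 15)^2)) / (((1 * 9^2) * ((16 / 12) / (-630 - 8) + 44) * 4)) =-2668732627 / 2586588422400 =-0.00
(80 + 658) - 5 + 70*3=943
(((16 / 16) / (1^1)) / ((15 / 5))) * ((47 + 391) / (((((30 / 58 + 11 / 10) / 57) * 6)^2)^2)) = 8410838007091250 / 48382841521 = 173839.27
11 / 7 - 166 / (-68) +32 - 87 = -12135 / 238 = -50.99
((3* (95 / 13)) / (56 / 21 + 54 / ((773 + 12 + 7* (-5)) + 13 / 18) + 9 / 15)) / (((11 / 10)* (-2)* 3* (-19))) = 5067375 / 96770531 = 0.05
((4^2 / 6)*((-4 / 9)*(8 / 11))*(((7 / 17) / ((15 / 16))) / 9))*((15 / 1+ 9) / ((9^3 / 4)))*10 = -1835008 / 33126489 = -0.06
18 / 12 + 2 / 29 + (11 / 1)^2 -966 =-48919 / 58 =-843.43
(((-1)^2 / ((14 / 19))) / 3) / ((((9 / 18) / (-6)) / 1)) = -38 / 7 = -5.43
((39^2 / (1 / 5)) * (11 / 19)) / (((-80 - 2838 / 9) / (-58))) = 7277985 / 11267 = 645.96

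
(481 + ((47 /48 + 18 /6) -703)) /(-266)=0.82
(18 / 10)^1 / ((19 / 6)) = 54 / 95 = 0.57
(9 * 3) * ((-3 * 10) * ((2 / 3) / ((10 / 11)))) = -594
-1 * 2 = -2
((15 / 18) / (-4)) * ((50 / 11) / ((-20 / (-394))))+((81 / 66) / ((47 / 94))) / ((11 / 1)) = -53527 / 2904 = -18.43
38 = 38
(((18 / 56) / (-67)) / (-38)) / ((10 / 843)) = 7587 / 712880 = 0.01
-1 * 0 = 0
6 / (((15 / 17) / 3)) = 20.40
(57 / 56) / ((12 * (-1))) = -19 / 224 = -0.08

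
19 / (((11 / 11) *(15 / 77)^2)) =112651 / 225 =500.67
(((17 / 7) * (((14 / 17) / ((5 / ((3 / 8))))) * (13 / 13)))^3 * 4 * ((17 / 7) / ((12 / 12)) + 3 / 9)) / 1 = 261 / 7000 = 0.04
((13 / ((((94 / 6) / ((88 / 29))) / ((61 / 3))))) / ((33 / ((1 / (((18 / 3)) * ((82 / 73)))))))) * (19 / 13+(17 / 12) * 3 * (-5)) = -1527379 / 335298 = -4.56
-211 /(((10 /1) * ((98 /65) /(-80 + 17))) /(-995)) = -24563565 /28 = -877270.18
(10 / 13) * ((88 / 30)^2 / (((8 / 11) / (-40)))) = -42592 / 117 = -364.03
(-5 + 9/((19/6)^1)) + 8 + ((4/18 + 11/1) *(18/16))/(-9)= 4.44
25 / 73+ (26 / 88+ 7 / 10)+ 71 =1161747 / 16060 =72.34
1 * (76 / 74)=38 / 37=1.03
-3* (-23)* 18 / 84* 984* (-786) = -11435626.29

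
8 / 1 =8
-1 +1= 0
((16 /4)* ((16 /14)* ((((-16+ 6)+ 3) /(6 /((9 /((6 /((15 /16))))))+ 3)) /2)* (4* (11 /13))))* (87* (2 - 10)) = 7349760 /1417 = 5186.85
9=9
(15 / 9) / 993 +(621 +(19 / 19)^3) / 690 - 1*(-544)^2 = -101382925162 / 342585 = -295935.10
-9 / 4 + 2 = -1 / 4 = -0.25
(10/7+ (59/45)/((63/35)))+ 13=8594/567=15.16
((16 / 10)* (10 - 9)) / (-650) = -4 / 1625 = -0.00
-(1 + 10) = -11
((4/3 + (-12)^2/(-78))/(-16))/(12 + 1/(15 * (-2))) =25/9334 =0.00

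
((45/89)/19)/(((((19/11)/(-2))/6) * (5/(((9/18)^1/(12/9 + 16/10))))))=-405/64258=-0.01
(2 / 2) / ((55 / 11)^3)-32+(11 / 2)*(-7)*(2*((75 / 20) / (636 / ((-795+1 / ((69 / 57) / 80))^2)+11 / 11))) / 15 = -7206553887949 / 140700834500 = -51.22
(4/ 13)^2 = 16/ 169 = 0.09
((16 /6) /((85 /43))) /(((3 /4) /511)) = 703136 /765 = 919.13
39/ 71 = 0.55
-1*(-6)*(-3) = -18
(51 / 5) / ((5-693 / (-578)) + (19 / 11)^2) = 1188946 / 1070335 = 1.11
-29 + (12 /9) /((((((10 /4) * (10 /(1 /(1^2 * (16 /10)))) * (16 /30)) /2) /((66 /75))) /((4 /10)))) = -7239 /250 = -28.96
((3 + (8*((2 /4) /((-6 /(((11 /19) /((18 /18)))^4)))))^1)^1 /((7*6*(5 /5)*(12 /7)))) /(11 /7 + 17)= 8005249 /3659413680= 0.00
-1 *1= -1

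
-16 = -16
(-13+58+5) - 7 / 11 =543 / 11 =49.36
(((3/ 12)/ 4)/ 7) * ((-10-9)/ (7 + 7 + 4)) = -19/ 2016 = -0.01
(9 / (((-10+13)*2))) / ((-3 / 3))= -3 / 2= -1.50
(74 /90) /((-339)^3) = -37 /1753119855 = -0.00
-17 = -17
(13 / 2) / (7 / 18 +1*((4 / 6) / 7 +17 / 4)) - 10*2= -22222 / 1193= -18.63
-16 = -16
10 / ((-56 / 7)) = -5 / 4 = -1.25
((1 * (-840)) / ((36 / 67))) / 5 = -938 / 3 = -312.67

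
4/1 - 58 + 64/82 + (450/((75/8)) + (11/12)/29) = -74021/14268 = -5.19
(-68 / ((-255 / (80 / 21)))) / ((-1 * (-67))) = 64 / 4221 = 0.02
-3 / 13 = -0.23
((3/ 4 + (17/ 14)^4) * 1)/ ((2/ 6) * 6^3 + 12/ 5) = 561665/ 14290752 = 0.04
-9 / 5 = -1.80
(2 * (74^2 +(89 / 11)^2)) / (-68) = -162.98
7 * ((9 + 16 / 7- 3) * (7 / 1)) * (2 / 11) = 812 / 11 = 73.82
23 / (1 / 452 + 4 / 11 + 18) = 114356 / 91315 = 1.25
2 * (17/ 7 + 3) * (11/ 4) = 29.86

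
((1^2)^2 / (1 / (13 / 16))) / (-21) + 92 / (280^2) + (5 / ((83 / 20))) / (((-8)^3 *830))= -243172519 / 6481171200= -0.04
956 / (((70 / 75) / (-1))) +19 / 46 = -329687 / 322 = -1023.87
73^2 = 5329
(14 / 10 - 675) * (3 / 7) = -10104 / 35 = -288.69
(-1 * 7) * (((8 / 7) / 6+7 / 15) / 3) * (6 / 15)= -46 / 75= -0.61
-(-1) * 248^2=61504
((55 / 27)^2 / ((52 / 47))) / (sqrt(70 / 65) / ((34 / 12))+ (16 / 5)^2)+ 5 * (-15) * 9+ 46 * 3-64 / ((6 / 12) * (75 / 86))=-382844026332161 / 560199485025-1510609375 * sqrt(182) / 1553619905136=-683.42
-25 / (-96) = 25 / 96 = 0.26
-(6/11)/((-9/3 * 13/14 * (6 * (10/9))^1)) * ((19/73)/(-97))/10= -399/50629150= -0.00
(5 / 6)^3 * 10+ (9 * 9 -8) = 8509 / 108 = 78.79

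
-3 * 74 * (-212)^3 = 2115244416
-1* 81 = -81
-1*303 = -303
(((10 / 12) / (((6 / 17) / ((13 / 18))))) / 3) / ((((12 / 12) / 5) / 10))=28.42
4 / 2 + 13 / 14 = 41 / 14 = 2.93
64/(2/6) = 192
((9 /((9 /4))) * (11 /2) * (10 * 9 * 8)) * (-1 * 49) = -776160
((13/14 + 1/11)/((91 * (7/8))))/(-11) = -628/539539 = -0.00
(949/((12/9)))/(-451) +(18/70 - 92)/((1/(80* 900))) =-83414093529/12628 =-6605487.29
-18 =-18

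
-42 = -42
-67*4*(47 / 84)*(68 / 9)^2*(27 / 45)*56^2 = -6523317248 / 405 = -16106956.17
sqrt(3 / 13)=sqrt(39) / 13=0.48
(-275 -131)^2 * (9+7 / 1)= 2637376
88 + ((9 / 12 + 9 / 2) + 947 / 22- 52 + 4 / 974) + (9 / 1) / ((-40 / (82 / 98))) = 883145057 / 10499720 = 84.11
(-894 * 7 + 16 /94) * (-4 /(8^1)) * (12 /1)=1764708 /47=37546.98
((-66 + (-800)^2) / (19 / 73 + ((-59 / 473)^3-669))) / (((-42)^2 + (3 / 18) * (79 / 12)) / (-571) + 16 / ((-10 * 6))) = 338734024247065832880 / 1188640313138734741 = 284.98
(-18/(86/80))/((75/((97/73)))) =-4656/15695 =-0.30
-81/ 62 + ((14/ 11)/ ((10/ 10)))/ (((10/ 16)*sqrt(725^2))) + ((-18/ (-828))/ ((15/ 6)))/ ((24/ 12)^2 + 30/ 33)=-999360338/ 767633625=-1.30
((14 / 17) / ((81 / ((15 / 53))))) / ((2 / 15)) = 175 / 8109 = 0.02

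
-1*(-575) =575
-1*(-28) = 28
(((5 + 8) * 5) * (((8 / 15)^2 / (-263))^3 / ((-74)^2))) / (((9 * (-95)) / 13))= 11075584 / 48508110513491203125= 0.00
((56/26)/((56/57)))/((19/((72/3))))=36/13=2.77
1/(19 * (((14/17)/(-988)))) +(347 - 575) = -2038/7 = -291.14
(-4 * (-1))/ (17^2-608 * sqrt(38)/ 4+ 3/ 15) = -3800 * sqrt(38)/ 4964471-7230/ 4964471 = -0.01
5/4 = 1.25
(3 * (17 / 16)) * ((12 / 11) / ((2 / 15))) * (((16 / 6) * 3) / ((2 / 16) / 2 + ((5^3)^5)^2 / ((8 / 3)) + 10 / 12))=110160 / 184401869773864746094223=0.00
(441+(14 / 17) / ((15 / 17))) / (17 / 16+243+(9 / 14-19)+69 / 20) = 742448 / 384981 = 1.93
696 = 696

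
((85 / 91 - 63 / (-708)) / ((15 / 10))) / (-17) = -21971 / 547638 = -0.04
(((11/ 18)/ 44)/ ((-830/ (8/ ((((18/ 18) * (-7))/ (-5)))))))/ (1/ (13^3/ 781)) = -2197/ 8167698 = -0.00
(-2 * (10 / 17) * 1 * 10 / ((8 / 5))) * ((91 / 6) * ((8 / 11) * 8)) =-364000 / 561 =-648.84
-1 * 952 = -952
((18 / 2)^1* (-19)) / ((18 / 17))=-323 / 2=-161.50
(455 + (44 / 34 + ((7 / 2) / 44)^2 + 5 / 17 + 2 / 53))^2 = 10151109774489035641 / 48683329294336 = 208513.06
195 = 195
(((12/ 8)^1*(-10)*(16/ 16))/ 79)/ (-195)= 1/ 1027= 0.00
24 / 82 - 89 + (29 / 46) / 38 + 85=-264507 / 71668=-3.69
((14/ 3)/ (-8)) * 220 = -385/ 3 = -128.33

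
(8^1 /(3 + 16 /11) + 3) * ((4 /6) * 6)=940 /49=19.18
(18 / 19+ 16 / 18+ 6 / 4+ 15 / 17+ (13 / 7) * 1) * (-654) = -26952539 / 6783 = -3973.54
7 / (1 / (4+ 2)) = 42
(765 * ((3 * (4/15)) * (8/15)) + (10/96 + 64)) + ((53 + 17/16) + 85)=15887/30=529.57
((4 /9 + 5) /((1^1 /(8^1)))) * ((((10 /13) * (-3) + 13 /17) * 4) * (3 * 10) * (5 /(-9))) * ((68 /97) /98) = 1091200 /34047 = 32.05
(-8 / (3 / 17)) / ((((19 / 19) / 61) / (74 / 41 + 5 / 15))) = -2181848 / 369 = -5912.87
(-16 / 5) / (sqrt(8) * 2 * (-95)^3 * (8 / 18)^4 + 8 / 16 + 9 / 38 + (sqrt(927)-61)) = 1994544 / (-1869885 * sqrt(103) + 37561725 + 83405440000 * sqrt(2)) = 0.00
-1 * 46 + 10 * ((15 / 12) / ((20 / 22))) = -129 / 4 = -32.25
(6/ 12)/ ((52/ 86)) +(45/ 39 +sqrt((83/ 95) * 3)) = sqrt(23655)/ 95 +103/ 52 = 3.60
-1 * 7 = -7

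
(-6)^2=36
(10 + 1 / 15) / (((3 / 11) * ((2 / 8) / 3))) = 6644 / 15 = 442.93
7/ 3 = 2.33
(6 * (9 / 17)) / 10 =27 / 85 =0.32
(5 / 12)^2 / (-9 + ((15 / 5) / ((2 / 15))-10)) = 25 / 504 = 0.05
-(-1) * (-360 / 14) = -180 / 7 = -25.71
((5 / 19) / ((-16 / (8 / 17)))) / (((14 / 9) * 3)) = -15 / 9044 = -0.00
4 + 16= 20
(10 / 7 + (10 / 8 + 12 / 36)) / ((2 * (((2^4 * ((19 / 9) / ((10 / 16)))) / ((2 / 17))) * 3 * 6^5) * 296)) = 1265 / 2664516943872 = 0.00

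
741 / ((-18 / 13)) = -3211 / 6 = -535.17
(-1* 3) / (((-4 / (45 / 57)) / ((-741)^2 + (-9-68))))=6176295 / 19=325068.16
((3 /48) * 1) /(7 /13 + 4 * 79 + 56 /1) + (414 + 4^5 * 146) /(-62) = -5808422589 /2402128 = -2418.03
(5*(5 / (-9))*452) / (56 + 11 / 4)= -9040 / 423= -21.37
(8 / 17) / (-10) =-4 / 85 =-0.05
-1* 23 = -23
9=9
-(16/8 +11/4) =-19/4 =-4.75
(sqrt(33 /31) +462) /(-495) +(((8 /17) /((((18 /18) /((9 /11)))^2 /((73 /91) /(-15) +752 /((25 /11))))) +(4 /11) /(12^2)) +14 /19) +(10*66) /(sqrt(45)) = -sqrt(1023) /15345 +44*sqrt(5) +332968982659 /3200897700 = 202.41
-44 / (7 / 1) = -44 / 7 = -6.29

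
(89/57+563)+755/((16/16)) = 75215/57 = 1319.56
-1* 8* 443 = -3544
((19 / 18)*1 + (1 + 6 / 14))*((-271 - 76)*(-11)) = 1194721 / 126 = 9481.91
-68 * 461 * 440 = -13793120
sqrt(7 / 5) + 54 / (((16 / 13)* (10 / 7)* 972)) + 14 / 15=2779 / 2880 + sqrt(35) / 5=2.15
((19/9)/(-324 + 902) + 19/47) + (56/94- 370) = -1919519/5202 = -369.00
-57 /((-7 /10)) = 570 /7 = 81.43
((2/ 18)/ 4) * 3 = 1/ 12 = 0.08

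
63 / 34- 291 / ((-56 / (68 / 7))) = 43593 / 833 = 52.33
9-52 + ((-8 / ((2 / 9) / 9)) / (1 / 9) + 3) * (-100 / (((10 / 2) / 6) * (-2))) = -174823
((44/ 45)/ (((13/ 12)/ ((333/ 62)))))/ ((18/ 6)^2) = 0.54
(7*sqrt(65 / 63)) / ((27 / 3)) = sqrt(455) / 27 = 0.79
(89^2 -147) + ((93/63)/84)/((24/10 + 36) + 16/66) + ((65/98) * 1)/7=7774.10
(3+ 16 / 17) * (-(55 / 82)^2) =-202675 / 114308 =-1.77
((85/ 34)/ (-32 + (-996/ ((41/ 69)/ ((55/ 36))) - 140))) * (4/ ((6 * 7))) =-205/ 2352987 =-0.00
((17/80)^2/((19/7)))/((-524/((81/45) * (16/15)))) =-6069/99560000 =-0.00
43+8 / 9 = 395 / 9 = 43.89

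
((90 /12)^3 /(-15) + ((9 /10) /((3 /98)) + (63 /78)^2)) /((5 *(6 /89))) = 386527 /67600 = 5.72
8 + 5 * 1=13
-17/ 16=-1.06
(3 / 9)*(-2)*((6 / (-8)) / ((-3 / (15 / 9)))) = -5 / 18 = -0.28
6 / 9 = 2 / 3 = 0.67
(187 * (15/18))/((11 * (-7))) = -85/42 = -2.02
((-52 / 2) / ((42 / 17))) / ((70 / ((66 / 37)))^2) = -0.01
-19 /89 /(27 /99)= -209 /267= -0.78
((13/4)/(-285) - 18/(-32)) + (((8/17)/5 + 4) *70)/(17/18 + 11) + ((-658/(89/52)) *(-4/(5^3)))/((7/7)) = 36.85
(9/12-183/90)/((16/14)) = -539/480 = -1.12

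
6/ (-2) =-3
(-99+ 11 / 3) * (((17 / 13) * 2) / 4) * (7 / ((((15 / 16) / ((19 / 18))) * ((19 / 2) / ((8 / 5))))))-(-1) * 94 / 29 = -4668658 / 58725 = -79.50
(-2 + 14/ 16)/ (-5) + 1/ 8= 7/ 20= 0.35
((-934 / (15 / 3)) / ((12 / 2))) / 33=-467 / 495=-0.94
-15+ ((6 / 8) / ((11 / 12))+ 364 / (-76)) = -3965 / 209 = -18.97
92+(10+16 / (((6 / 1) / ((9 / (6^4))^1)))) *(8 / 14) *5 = 22798 / 189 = 120.62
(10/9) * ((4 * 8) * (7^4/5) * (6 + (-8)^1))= -34147.56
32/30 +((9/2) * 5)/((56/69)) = 28.79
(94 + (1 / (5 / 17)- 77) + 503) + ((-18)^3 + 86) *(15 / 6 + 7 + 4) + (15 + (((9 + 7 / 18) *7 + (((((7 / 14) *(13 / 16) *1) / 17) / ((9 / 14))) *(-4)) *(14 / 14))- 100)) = -26202789 / 340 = -77067.03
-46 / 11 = -4.18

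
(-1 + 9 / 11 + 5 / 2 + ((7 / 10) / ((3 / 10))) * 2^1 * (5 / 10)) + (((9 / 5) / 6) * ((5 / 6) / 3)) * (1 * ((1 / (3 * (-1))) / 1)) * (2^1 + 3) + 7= 4559 / 396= 11.51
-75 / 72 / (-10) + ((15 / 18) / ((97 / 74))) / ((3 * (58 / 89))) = 173915 / 405072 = 0.43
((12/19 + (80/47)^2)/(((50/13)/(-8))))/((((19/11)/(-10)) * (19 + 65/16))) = 2710968832/1471293405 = 1.84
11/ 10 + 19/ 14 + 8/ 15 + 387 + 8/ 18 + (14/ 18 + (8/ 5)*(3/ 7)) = 123448/ 315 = 391.90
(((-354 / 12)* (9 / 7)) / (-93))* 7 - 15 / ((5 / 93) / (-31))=536415 / 62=8651.85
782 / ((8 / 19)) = 7429 / 4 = 1857.25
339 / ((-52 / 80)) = -6780 / 13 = -521.54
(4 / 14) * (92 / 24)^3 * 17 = 206839 / 756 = 273.60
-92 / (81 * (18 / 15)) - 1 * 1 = -473 / 243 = -1.95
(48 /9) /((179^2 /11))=176 /96123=0.00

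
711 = 711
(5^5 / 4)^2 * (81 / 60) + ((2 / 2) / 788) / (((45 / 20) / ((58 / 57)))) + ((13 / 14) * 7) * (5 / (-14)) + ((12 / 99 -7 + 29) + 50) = 410397690309239 / 498028608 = 824044.41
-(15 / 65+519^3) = -1817378670 / 13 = -139798359.23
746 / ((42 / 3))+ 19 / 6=2371 / 42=56.45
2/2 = 1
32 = 32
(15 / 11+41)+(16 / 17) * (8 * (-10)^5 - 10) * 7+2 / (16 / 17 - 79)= -1307897042504 / 248149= -5270611.78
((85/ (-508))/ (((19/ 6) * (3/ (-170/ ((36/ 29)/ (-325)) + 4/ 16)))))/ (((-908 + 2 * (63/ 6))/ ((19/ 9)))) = 136192015/ 72996552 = 1.87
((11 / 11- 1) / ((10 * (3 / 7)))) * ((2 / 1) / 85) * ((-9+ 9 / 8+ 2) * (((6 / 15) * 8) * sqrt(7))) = 0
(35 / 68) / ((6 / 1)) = 35 / 408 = 0.09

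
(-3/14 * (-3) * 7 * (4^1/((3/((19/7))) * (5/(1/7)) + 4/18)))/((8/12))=4617/6653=0.69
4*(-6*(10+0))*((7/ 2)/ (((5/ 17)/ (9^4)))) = -18738216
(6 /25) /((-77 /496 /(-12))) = 35712 /1925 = 18.55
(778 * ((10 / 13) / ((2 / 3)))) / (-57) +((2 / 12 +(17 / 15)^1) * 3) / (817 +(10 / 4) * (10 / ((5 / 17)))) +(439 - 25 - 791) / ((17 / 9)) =-215.33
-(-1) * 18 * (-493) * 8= -70992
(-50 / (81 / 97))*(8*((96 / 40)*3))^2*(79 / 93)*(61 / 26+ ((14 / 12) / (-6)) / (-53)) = -228678632960 / 576693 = -396534.44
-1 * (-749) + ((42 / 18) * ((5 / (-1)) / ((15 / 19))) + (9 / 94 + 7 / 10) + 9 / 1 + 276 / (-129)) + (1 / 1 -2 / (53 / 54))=3570915127 / 4820085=740.84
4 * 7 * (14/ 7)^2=112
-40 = -40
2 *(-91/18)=-91/9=-10.11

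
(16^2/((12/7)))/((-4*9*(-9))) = 112/243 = 0.46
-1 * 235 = -235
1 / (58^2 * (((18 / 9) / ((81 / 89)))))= 81 / 598792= 0.00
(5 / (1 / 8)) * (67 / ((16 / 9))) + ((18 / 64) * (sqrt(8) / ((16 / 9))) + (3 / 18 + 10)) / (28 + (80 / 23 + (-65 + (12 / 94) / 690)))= 1638479575 / 1087104-437805 * sqrt(2) / 46383104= 1507.18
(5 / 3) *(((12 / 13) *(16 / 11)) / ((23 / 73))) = 23360 / 3289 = 7.10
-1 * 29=-29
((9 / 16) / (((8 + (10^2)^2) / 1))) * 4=1 / 4448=0.00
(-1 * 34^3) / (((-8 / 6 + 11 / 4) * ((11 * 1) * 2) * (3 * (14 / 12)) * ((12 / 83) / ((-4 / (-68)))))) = -11288 / 77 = -146.60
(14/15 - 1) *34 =-34/15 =-2.27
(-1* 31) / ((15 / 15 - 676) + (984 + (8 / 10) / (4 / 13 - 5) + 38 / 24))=-113460 / 1136111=-0.10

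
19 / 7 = 2.71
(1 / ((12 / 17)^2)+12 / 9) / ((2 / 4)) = 481 / 72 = 6.68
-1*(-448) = 448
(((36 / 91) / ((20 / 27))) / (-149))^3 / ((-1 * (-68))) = -14348907 / 21188582704971500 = -0.00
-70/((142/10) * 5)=-70/71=-0.99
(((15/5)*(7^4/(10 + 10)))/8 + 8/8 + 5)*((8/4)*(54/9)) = 24489/40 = 612.22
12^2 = 144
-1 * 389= -389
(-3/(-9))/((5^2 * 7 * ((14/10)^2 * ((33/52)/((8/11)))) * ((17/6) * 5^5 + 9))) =832/6621264111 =0.00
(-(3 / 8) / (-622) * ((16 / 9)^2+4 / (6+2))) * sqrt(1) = 0.00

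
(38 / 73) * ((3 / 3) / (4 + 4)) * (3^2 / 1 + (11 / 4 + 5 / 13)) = 11989 / 15184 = 0.79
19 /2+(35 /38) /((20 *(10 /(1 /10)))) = 144407 /15200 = 9.50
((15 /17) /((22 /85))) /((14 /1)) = 75 /308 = 0.24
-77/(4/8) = -154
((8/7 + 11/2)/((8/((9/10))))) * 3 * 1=2511/1120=2.24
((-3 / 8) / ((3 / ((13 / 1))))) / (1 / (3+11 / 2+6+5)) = -507 / 16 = -31.69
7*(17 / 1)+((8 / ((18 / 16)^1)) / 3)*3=1135 / 9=126.11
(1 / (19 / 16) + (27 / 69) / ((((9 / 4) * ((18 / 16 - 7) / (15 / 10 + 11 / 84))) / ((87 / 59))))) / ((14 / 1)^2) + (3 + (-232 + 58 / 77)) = -1043554742957 / 4572125173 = -228.24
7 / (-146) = -7 / 146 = -0.05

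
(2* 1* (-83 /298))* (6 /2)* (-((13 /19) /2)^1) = 3237 /5662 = 0.57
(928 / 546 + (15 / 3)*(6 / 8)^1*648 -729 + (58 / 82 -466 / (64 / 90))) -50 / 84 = 62531513 / 59696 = 1047.50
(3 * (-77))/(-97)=231/97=2.38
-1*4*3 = -12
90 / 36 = 5 / 2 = 2.50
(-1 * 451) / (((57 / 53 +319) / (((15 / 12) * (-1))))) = 119515 / 67856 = 1.76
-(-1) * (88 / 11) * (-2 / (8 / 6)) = -12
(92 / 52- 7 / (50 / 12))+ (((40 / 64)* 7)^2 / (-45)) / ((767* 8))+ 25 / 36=69238163 / 88358400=0.78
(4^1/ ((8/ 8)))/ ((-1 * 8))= -1/ 2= -0.50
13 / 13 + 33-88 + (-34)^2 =1102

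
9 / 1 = 9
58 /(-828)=-29 /414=-0.07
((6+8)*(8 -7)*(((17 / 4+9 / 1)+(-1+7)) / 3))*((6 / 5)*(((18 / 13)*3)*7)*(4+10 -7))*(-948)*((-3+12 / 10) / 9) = 1352031912 / 325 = 4160098.19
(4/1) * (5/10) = 2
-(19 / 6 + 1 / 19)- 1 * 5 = -937 / 114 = -8.22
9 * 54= 486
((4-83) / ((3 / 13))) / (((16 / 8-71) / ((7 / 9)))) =7189 / 1863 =3.86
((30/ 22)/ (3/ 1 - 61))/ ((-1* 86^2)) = 15/ 4718648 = 0.00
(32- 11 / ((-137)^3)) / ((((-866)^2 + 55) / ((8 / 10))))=329133228 / 9642715174415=0.00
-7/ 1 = -7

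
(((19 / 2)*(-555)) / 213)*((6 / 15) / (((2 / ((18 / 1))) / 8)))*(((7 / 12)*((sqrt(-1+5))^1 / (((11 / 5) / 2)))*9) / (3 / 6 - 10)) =559440 / 781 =716.31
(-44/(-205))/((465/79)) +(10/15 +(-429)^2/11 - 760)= 15971.70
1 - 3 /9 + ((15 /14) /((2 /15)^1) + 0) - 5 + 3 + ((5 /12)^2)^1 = 6931 /1008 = 6.88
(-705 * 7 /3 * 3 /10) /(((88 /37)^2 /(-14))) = 9458421 /7744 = 1221.39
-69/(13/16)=-1104/13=-84.92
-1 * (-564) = 564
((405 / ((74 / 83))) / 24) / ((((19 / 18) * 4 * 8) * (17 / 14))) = 0.46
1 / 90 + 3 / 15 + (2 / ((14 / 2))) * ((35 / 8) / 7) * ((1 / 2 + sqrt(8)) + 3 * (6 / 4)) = 5 * sqrt(2) / 14 + 1391 / 1260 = 1.61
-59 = -59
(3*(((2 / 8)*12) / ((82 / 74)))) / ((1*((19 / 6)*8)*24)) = 333 / 24928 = 0.01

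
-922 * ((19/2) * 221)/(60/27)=-871082.55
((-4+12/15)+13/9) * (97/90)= -7663/4050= -1.89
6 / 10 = 3 / 5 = 0.60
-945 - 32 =-977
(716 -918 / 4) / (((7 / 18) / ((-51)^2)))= 3253851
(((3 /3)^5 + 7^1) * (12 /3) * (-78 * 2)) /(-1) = 4992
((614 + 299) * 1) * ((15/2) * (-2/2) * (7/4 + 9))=-588885/8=-73610.62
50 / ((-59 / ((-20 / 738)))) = 0.02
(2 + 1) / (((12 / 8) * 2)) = 1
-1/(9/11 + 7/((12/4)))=-0.32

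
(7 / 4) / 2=7 / 8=0.88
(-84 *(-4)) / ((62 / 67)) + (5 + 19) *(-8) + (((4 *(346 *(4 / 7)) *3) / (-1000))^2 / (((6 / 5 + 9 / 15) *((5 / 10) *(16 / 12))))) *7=138292176 / 678125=203.93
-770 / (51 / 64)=-49280 / 51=-966.27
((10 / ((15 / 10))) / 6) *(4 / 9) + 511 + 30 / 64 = 1327007 / 2592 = 511.96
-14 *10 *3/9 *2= -280/3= -93.33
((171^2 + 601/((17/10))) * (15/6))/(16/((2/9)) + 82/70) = 88043725/87074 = 1011.14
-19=-19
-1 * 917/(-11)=83.36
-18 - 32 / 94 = -862 / 47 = -18.34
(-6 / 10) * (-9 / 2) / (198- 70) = 27 / 1280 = 0.02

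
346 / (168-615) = -346 / 447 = -0.77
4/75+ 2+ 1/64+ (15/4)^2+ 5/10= 79831/4800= 16.63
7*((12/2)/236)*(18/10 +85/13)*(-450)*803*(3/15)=-82257714/767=-107246.04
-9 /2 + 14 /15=-107 /30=-3.57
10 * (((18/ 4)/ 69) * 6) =3.91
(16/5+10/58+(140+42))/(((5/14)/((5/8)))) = 188153/580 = 324.40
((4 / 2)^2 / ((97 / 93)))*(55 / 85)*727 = 2974884 / 1649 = 1804.05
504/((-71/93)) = -46872/71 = -660.17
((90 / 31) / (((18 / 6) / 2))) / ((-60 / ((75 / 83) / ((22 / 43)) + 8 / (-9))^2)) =-207849889 / 8372367036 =-0.02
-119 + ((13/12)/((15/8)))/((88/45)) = -5223/44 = -118.70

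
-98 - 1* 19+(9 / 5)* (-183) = -2232 / 5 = -446.40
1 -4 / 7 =3 / 7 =0.43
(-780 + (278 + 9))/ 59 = -493/ 59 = -8.36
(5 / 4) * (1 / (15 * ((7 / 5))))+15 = 1265 / 84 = 15.06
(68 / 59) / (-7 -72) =-68 / 4661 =-0.01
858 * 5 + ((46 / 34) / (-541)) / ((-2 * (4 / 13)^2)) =1262568047 / 294304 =4290.01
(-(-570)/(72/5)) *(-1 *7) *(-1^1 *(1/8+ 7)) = 63175/32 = 1974.22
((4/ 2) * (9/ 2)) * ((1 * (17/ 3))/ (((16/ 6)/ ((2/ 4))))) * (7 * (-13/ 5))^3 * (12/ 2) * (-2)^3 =2767112.71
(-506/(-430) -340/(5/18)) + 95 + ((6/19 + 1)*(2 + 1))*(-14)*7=-6187408/4085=-1514.67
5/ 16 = 0.31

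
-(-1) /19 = 1 /19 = 0.05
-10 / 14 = -5 / 7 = -0.71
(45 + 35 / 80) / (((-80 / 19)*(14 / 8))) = -6.17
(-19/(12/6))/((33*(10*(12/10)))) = -19/792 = -0.02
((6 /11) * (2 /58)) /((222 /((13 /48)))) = 13 /566544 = 0.00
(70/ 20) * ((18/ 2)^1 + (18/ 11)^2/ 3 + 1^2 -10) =378/ 121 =3.12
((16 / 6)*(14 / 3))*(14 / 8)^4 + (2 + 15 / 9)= 17335 / 144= 120.38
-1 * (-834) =834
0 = 0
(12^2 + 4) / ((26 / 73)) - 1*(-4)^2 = 5194 / 13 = 399.54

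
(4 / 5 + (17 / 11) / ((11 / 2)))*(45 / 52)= 2943 / 3146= 0.94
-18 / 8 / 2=-9 / 8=-1.12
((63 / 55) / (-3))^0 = 1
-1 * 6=-6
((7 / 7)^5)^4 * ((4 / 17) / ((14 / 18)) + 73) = 8723 / 119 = 73.30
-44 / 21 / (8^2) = -0.03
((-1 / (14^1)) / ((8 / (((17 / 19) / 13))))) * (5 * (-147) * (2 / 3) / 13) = 595 / 25688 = 0.02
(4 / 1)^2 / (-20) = -4 / 5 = -0.80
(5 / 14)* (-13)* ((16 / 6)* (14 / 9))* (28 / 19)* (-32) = 465920 / 513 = 908.23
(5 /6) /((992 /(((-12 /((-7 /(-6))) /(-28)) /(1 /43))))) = 645 /48608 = 0.01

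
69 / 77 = 0.90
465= 465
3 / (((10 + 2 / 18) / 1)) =27 / 91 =0.30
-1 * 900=-900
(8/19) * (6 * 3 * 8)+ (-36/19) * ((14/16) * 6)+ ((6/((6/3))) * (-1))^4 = 2502/19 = 131.68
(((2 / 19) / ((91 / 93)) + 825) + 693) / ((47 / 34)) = 89243472 / 81263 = 1098.21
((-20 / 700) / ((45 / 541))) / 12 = -541 / 18900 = -0.03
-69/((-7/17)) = 1173/7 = 167.57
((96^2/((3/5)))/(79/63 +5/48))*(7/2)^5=8131898880/1369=5940028.40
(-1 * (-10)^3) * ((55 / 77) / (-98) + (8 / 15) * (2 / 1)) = 1090100 / 1029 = 1059.38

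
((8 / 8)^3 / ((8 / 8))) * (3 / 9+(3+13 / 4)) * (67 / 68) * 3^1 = 5293 / 272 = 19.46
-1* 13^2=-169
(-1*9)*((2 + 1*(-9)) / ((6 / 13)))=273 / 2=136.50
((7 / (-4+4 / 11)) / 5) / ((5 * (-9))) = 77 / 9000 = 0.01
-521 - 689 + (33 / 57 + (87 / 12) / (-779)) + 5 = -1204.43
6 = 6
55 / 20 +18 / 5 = 127 / 20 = 6.35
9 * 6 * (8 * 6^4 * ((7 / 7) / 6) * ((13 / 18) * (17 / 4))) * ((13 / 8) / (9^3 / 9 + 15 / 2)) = 310284 / 59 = 5259.05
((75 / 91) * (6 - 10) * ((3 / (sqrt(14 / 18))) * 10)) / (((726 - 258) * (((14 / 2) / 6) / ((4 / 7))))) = -0.12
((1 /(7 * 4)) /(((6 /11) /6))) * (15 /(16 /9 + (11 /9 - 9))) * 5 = -275 /56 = -4.91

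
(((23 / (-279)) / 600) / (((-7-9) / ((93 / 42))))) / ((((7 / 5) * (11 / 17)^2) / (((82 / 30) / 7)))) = 272527 / 21515155200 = 0.00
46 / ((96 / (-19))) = -437 / 48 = -9.10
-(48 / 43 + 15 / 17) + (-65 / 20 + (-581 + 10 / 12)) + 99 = -4266835 / 8772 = -486.42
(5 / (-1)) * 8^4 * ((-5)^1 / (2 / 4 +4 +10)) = 204800 / 29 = 7062.07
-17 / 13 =-1.31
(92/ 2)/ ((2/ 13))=299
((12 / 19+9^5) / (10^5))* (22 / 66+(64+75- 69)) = 78909991 / 1900000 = 41.53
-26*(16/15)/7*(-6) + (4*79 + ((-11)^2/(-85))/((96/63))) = 6451461/19040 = 338.84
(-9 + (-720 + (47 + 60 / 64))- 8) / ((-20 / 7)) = 15435 / 64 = 241.17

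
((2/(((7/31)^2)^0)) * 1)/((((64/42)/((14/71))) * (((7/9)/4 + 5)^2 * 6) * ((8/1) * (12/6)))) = 3969/39724784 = 0.00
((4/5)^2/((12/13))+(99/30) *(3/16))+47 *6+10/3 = 687949/2400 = 286.65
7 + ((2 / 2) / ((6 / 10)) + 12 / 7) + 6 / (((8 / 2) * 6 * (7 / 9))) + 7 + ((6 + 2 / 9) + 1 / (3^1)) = 6113 / 252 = 24.26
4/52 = 1/13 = 0.08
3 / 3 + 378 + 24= 403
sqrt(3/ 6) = sqrt(2)/ 2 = 0.71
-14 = -14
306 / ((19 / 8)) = 2448 / 19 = 128.84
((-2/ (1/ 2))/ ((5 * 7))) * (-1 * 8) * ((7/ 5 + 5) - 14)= -1216/ 175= -6.95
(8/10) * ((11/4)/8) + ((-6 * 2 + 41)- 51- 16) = -1509/40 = -37.72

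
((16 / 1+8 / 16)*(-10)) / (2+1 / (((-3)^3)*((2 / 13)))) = -1782 / 19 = -93.79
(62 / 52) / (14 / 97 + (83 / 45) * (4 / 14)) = 947205 / 533312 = 1.78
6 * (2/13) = 0.92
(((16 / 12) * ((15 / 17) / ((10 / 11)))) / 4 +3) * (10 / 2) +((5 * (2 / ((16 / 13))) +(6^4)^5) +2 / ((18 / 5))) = 4475137930637113589 / 1224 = 3656158440063001.30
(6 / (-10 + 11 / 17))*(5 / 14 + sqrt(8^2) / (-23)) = -51 / 8533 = -0.01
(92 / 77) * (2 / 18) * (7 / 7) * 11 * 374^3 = 4812853408 / 63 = 76394498.54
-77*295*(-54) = 1226610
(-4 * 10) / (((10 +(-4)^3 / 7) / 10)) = -1400 / 3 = -466.67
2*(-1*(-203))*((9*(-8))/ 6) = -4872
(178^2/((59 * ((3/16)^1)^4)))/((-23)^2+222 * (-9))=-2076442624/7020351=-295.77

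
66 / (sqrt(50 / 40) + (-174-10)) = -48576 / 135419-132 * sqrt(5) / 135419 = -0.36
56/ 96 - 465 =-5573/ 12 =-464.42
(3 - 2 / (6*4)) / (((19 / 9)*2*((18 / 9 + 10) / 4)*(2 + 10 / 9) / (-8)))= -45 / 76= -0.59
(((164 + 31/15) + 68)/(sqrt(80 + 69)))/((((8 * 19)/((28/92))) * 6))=24577 * sqrt(149)/46881360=0.01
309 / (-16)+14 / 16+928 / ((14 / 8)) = 57327 / 112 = 511.85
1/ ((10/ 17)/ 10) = 17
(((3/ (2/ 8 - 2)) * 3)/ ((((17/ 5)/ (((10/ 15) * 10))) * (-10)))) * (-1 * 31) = -3720/ 119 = -31.26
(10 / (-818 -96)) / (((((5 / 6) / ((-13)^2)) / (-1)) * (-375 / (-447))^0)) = 1014 / 457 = 2.22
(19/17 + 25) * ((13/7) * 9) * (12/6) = 873.08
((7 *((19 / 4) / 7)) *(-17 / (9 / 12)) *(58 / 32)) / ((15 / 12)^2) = -9367 / 75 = -124.89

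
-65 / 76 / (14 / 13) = -845 / 1064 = -0.79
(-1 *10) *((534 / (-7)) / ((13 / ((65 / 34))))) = 13350 / 119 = 112.18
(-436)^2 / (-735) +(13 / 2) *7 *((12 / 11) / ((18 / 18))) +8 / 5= -335362 / 1617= -207.40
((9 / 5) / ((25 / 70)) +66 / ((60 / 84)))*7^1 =17052 / 25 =682.08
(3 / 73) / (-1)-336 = -24531 / 73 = -336.04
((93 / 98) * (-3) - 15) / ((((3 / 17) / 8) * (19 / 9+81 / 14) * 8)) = -89199 / 6965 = -12.81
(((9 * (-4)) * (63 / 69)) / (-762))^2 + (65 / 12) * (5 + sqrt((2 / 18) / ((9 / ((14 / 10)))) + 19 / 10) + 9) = 13 * sqrt(15530) / 216 + 3882264911 / 51193446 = 83.34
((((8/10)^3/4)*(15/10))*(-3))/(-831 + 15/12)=0.00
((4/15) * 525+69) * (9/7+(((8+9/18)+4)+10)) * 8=278388/7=39769.71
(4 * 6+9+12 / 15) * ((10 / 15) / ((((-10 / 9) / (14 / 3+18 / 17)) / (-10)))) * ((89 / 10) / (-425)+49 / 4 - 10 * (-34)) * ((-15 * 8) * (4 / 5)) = -7091774234688 / 180625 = -39262417.91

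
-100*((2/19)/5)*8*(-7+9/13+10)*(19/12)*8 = -10240/13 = -787.69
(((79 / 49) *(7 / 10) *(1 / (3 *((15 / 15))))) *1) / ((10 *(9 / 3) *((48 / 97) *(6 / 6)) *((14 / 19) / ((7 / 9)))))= 145597 / 5443200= 0.03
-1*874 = -874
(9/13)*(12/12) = 9/13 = 0.69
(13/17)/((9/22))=286/153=1.87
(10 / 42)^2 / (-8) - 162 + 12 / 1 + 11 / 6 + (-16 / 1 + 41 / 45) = -2879953 / 17640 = -163.26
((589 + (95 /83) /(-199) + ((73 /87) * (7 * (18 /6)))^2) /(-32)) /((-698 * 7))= 1784933585 /310264841792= 0.01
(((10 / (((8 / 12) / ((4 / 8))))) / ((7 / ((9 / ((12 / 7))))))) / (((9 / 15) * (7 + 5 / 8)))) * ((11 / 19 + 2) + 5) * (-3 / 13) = -32400 / 15067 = -2.15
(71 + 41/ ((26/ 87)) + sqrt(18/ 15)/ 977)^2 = 5413 * sqrt(30)/ 63505 + 139841214139061/ 3226308020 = 43344.50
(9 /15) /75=1 /125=0.01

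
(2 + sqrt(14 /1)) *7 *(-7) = -49 *sqrt(14) - 98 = -281.34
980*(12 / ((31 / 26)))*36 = 11007360 / 31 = 355076.13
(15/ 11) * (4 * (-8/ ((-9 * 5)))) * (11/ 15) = 32/ 45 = 0.71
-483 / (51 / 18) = -2898 / 17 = -170.47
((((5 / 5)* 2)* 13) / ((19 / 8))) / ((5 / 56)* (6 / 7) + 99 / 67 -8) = -2731456 / 1608293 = -1.70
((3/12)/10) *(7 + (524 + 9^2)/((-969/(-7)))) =5509/19380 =0.28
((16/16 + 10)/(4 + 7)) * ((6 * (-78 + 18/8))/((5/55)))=-9999/2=-4999.50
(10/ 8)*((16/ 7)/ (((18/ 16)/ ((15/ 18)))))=2.12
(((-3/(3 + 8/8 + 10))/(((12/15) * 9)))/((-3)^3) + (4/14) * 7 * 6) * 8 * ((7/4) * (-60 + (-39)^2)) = 26510819/108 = 245470.55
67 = 67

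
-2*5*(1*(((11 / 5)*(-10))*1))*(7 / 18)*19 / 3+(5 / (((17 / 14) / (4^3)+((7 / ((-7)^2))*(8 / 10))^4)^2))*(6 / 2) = 15140181990799028870 / 365077277346123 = 41471.17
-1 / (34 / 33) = -33 / 34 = -0.97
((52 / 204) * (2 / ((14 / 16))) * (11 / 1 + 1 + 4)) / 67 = 3328 / 23919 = 0.14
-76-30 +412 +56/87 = 26678/87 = 306.64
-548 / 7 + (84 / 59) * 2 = -31156 / 413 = -75.44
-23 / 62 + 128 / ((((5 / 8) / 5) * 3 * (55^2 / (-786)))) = -89.06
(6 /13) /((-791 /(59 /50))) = -177 /257075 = -0.00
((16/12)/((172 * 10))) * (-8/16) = -1/2580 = -0.00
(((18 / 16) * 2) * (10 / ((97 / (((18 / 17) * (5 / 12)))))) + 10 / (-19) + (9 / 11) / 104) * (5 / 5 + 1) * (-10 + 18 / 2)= 0.83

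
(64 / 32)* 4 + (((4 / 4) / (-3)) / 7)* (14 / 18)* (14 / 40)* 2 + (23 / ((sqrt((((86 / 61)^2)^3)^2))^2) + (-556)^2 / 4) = 1707857686821811341204427734289 / 22096077445654314246696960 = 77292.35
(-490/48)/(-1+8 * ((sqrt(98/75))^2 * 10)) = -1225/12424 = -0.10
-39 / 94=-0.41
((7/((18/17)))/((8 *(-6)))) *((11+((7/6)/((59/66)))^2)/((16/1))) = -438515/4010112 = -0.11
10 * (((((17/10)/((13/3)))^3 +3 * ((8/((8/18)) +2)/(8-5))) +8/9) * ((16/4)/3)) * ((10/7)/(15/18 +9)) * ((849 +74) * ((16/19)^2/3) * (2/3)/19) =60232335337472/193888737315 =310.65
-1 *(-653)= 653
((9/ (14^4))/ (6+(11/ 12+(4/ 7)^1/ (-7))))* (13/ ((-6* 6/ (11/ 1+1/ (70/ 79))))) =-33111/ 220562720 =-0.00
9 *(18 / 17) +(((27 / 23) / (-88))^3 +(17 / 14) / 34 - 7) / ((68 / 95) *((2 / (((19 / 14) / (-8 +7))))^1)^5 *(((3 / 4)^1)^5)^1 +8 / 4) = 195849976211766221487 / 190173592143728714752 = 1.03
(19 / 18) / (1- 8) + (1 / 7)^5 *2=-45583 / 302526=-0.15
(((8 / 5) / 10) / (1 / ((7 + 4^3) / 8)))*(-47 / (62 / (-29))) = 96773 / 3100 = 31.22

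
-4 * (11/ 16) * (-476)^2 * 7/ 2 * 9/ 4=-9813573/ 2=-4906786.50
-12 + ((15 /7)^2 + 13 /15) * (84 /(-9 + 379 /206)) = -66532 /875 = -76.04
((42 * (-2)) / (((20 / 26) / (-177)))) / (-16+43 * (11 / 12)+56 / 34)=771.17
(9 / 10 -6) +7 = 19 / 10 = 1.90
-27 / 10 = -2.70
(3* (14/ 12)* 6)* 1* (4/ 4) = 21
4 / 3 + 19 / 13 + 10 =499 / 39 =12.79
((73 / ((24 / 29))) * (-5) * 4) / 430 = -2117 / 516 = -4.10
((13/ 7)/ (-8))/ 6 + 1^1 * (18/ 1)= 6035/ 336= 17.96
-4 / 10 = -2 / 5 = -0.40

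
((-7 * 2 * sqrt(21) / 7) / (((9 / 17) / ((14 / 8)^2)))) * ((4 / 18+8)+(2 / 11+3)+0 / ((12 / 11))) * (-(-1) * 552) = -21630511 * sqrt(21) / 297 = -333749.00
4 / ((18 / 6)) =1.33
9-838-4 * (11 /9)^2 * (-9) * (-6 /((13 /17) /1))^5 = -594057922729 /371293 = -1599970.70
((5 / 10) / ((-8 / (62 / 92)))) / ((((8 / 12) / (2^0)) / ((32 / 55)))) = -93 / 2530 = -0.04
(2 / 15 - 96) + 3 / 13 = -95.64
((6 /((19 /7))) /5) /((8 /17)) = 357 /380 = 0.94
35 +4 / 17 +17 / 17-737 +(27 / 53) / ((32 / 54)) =-10089831 / 14416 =-699.91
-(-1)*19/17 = 19/17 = 1.12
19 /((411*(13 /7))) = 133 /5343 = 0.02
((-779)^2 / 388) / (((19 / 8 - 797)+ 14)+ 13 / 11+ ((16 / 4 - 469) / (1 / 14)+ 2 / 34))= -226958534 / 1057777143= -0.21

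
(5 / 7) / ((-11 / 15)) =-75 / 77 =-0.97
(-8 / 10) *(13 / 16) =-13 / 20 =-0.65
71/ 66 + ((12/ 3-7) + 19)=1127/ 66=17.08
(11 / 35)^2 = 0.10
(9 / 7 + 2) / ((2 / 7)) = 23 / 2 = 11.50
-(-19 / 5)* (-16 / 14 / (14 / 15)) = -228 / 49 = -4.65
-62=-62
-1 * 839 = -839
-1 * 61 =-61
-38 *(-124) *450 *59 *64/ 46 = 4003315200/ 23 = 174057182.61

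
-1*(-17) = 17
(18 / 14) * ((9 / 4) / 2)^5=531441 / 229376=2.32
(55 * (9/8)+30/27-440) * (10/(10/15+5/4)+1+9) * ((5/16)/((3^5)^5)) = -23751875/11224879497900864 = -0.00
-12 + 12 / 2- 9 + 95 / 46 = -595 / 46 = -12.93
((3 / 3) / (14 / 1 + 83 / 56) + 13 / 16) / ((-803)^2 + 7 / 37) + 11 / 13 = 3640536632807 / 4302445467840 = 0.85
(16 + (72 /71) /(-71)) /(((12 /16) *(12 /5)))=402920 /45369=8.88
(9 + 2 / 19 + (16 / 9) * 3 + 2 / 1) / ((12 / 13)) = 17.81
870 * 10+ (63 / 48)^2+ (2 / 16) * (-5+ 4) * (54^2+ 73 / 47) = 100311127 / 12032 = 8337.03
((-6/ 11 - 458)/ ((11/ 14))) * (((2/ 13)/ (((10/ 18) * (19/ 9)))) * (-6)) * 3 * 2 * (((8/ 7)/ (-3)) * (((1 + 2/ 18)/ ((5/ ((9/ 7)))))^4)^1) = -193093632/ 27599495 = -7.00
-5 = -5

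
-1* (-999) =999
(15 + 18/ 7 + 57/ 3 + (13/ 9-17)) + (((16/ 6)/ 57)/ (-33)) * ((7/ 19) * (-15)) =584396/ 27797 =21.02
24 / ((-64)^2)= 3 / 512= 0.01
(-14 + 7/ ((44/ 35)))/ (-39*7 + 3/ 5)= 0.03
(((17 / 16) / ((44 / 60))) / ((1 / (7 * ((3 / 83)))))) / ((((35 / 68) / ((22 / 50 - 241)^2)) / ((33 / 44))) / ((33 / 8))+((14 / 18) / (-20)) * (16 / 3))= -15874899378075 / 8981740621856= -1.77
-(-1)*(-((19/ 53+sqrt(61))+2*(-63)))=6659/ 53 -sqrt(61)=117.83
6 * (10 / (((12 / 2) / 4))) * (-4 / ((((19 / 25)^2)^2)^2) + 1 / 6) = -72902516239180 / 50950689123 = -1430.84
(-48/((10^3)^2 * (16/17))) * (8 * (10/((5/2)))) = -51/31250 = -0.00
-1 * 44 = -44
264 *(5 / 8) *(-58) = -9570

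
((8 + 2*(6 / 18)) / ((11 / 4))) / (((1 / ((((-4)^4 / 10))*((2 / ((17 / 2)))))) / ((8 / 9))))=425984 / 25245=16.87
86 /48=43 /24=1.79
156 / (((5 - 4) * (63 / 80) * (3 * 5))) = 832 / 63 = 13.21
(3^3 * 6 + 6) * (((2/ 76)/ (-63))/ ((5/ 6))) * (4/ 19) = -32/ 1805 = -0.02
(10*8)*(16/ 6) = 640/ 3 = 213.33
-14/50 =-7/25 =-0.28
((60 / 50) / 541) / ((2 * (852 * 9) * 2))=1 / 13827960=0.00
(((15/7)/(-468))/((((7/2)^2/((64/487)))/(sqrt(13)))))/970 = -32 *sqrt(13)/631916103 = -0.00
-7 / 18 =-0.39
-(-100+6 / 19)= 99.68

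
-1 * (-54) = 54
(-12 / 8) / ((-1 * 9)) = 1 / 6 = 0.17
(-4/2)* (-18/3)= 12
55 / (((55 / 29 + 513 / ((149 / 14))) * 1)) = 237655 / 216473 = 1.10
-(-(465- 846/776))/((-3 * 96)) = -59999/37248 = -1.61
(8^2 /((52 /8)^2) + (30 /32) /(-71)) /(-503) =-0.00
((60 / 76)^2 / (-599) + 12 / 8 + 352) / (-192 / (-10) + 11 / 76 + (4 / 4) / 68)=12994844455 / 711665311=18.26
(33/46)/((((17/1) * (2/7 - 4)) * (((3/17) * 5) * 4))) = -77/23920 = -0.00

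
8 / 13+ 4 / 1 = 60 / 13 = 4.62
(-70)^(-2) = 1 / 4900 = 0.00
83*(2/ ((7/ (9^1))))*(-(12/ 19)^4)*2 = -61959168/ 912247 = -67.92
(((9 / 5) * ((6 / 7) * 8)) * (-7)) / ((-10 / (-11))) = -2376 / 25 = -95.04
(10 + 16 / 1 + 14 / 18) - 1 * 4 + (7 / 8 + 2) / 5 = 8407 / 360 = 23.35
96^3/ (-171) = -98304/ 19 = -5173.89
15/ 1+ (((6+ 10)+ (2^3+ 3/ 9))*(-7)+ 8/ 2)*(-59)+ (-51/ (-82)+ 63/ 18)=1209433/ 123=9832.79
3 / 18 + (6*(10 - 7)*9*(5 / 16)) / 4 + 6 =1807 / 96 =18.82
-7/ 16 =-0.44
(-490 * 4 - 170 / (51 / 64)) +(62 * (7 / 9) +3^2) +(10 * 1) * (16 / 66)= -209255 / 99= -2113.69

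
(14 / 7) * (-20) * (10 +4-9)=-200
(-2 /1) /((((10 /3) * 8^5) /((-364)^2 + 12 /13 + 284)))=-647307 /266240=-2.43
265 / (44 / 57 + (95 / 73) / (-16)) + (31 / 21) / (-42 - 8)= 18523346713 / 48275850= 383.70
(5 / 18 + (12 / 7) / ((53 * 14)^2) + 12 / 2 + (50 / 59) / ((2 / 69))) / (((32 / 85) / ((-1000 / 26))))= -386110825128125 / 106415212176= -3628.34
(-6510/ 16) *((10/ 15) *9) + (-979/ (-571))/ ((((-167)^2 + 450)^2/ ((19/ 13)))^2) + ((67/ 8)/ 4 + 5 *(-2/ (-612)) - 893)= -59727813121650170171848945367/ 17924761484372084512970592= -3332.14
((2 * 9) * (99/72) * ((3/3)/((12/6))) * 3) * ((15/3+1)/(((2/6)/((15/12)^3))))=334125/256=1305.18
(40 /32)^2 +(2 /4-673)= -10735 /16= -670.94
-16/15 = -1.07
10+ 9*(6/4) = 47/2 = 23.50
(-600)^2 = 360000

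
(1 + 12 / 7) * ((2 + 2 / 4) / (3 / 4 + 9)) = 190 / 273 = 0.70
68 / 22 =34 / 11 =3.09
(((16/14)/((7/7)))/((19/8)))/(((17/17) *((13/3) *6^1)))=32/1729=0.02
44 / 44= 1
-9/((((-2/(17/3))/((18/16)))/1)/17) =7803/16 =487.69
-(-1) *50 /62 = 25 /31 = 0.81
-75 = -75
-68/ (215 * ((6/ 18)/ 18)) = -3672/ 215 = -17.08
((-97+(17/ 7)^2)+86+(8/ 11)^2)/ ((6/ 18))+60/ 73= -5582226/ 432817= -12.90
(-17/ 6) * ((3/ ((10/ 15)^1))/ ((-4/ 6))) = 153/ 8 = 19.12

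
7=7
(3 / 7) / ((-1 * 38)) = -3 / 266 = -0.01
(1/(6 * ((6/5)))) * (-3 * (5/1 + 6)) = -55/12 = -4.58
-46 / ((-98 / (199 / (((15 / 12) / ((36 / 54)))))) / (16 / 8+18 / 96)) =4577 / 42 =108.98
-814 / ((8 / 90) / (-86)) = 787545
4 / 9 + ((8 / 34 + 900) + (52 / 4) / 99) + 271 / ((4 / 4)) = 657386 / 561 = 1171.81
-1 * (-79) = 79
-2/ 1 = -2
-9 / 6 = -3 / 2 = -1.50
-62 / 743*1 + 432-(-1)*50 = 358064 / 743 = 481.92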